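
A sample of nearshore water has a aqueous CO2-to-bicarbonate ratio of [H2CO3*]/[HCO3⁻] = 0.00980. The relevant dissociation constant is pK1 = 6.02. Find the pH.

From K1 = [H⁺][HCO3⁻]/[H2CO3*]:  pH = pK1 − log₁₀([H2CO3*]/[HCO3⁻])
log₁₀(0.00980) = -2.009
pH = 6.02 − (-2.009) = 8.03

pH = 8.03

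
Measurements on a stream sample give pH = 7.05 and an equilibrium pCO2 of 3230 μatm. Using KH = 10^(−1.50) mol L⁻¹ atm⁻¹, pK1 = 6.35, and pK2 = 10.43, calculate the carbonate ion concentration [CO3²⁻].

[CO3²⁻] = 0.213 μmol/L

[CO2*] = KH · pCO2 = 10^(−1.50) × 3230×10^-6 = 1.021×10^-4 mol/L
α₀ = 1/(1 + K1/[H⁺] + K1K2/[H⁺]²) = 1/(1 + 10^+0.70 + 10^-2.68) = 0.1663
DIC = [CO2*]/α₀ = 1.021×10^-4 / 0.1663 = 0.6143 mmol/L
[CO3²⁻] = α₂·DIC; α₂ = 0.0003474, so [CO3²⁻] = 0.0003474 × 0.6143 = 0.000213 mmol/L = 0.213 μmol/L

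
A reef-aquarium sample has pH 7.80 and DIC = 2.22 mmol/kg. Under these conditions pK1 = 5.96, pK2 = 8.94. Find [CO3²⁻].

α₂ = 1 / (1 + [H⁺]/K2 + [H⁺]²/(K1K2)) = 1 / (1 + 10^+1.14 + 10^-0.70)
   = 1 / (1 + 13.804 + 0.19953) = 1/15.003 = 0.06665
[CO3²⁻] = α₂ × DIC = 0.06665 × 2.22 = 0.148 mmol/kg

[CO3²⁻] = 0.148 mmol/kg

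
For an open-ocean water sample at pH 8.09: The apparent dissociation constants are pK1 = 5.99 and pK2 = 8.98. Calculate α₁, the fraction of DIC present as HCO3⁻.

α₁ = 1 / (1 + [H⁺]/K1 + K2/[H⁺]) = 1 / (1 + 10^-2.10 + 10^-0.89)
   = 1 / (1 + 0.0079433 + 0.12882) = 1/1.1368 = 0.8797

α₁ = 0.880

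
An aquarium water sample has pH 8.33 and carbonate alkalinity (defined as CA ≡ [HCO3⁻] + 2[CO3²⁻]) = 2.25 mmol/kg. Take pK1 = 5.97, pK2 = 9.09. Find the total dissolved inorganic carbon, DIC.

CA = [HCO3⁻] + 2[CO3²⁻] = (α₁ + 2α₂)·DIC
At pH 8.33: [H⁺]/K1 = 10^-2.36 = 0.0043652, K2/[H⁺] = 10^-0.76 = 0.17378
α₁ = 1/(1 + 0.0043652 + 0.17378) = 1/1.1781 = 0.8488; α₂ = α₁·K2/[H⁺] = 0.1475
α₁ + 2α₂ = 1.1438
DIC = CA / (α₁ + 2α₂) = 2.25 / 1.1438 = 1.97 mmol/kg

DIC = 1.97 mmol/kg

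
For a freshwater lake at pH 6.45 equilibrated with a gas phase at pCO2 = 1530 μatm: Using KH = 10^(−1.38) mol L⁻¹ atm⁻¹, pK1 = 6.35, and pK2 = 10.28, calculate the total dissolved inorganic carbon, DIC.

DIC = 0.144 mmol/L

[CO2*] = KH · pCO2 = 10^(−1.38) × 1530×10^-6 = 6.378×10^-5 mol/L
α₀ = 1/(1 + K1/[H⁺] + K1K2/[H⁺]²) = 1/(1 + 10^+0.10 + 10^-3.73) = 0.4427
DIC = [CO2*]/α₀ = 6.378×10^-5 / 0.4427 = 0.144 mmol/L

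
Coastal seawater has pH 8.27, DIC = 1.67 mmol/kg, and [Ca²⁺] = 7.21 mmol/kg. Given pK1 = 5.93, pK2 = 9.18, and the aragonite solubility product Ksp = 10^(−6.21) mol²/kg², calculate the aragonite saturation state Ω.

Ω = 2.13

α₂ = 1 / (1 + [H⁺]/K2 + [H⁺]²/(K1K2)) = 1 / (1 + 10^+0.91 + 10^-1.43)
   = 1 / (1 + 8.1283 + 0.037154) = 1/9.1655 = 0.1091
[CO3²⁻] = α₂ × DIC = 0.1091 × 1.67 = 0.1822 mmol/kg
Ksp = 10^(−6.21) = 6.166×10^-7
Ω = [Ca²⁺][CO3²⁻]/Ksp = (7.21×10^-3)(1.822×10^-4) / 6.166×10^-7 = 2.13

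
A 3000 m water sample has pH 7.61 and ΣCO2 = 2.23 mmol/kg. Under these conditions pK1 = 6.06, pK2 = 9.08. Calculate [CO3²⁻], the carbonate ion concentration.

α₂ = 1 / (1 + [H⁺]/K2 + [H⁺]²/(K1K2)) = 1 / (1 + 10^+1.47 + 10^-0.08)
   = 1 / (1 + 29.512 + 0.83176) = 1/31.344 = 0.03190
[CO3²⁻] = α₂ × DIC = 0.03190 × 2.23 = 0.0711 mmol/kg

[CO3²⁻] = 0.0711 mmol/kg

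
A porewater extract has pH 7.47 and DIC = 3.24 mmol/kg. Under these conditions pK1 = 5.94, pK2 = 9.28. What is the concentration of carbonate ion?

α₂ = 1 / (1 + [H⁺]/K2 + [H⁺]²/(K1K2)) = 1 / (1 + 10^+1.81 + 10^+0.28)
   = 1 / (1 + 64.565 + 1.9055) = 1/67.471 = 0.01482
[CO3²⁻] = α₂ × DIC = 0.01482 × 3.24 = 0.0480 mmol/kg

[CO3²⁻] = 0.0480 mmol/kg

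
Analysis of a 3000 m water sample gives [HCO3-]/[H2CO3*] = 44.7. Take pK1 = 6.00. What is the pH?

From K1 = [H⁺][HCO3-]/[H2CO3*]:  pH = pK1 + log₁₀([HCO3-]/[H2CO3*])
log₁₀(44.7) = +1.650
pH = 6.00 + (+1.650) = 7.65

pH = 7.65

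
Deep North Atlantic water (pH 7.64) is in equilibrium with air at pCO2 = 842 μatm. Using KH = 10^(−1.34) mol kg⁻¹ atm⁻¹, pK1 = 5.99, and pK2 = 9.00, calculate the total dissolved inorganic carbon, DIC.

[CO2*] = KH · pCO2 = 10^(−1.34) × 842×10^-6 = 3.849×10^-5 mol/kg
α₀ = 1/(1 + K1/[H⁺] + K1K2/[H⁺]²) = 1/(1 + 10^+1.65 + 10^+0.29) = 0.02100
DIC = [CO2*]/α₀ = 3.849×10^-5 / 0.02100 = 1.83 mmol/kg

DIC = 1.83 mmol/kg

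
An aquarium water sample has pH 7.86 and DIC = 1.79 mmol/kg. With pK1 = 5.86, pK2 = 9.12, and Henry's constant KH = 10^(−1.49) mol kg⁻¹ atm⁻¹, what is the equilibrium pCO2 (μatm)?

pCO2 = 519 μatm

α₀ = 1 / (1 + K1/[H⁺] + K1K2/[H⁺]²) = 1 / (1 + 10^+2.00 + 10^+0.74)
   = 1 / (1 + 100.00 + 5.4954) = 1/106.50 = 0.009390
[CO2*] = α₀ × DIC = 0.009390 × 1.79 = 0.01681 mmol/kg = 16.81 μmol/kg
pCO2 = [CO2*]/KH = 1.681×10^-5 / 3.236×10^-2 = 519 μatm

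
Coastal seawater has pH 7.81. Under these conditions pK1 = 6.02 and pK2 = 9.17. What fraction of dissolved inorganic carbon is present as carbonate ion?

α₂ = 0.0412

α₂ = 1 / (1 + [H⁺]/K2 + [H⁺]²/(K1K2)) = 1 / (1 + 10^+1.36 + 10^-0.43)
   = 1 / (1 + 22.909 + 0.37154) = 1/24.280 = 0.04119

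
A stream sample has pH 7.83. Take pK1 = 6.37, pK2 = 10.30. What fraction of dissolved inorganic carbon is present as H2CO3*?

α₀ = 1 / (1 + K1/[H⁺] + K1K2/[H⁺]²) = 1 / (1 + 10^+1.46 + 10^-1.01)
   = 1 / (1 + 28.840 + 0.097724) = 1/29.938 = 0.03340

α₀ = 0.0334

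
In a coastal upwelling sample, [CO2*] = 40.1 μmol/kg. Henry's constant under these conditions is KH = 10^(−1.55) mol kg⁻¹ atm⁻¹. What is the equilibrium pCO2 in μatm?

KH = 10^(−1.55) = 2.818×10^-2 mol kg⁻¹ atm⁻¹
pCO2 = [CO2*]/KH = 40.1×10^-6 / 2.818×10^-2 = 1.42×10^-3 atm = 1420 μatm

pCO2 = 1420 μatm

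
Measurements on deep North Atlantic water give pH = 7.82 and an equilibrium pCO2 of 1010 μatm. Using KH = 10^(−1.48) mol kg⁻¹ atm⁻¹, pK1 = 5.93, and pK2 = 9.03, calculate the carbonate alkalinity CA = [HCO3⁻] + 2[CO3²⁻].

CA = 2.92 mmol/kg

[CO2*] = KH · pCO2 = 10^(−1.48) × 1010×10^-6 = 3.344×10^-5 mol/kg
α₀ = 1/(1 + K1/[H⁺] + K1K2/[H⁺]²) = 1/(1 + 10^+1.89 + 10^+0.68) = 0.01199
DIC = [CO2*]/α₀ = 3.344×10^-5 / 0.01199 = 2.790 mmol/kg
CA = (α₁ + 2α₂)·DIC = (0.9306 + 2×0.05738) × 2.790 = 2.92 mmol/kg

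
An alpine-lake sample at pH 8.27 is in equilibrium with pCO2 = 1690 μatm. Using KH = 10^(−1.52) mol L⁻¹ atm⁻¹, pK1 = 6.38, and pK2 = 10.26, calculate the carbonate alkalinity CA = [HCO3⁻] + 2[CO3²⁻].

CA = 4.04 mmol/L

[CO2*] = KH · pCO2 = 10^(−1.52) × 1690×10^-6 = 5.104×10^-5 mol/L
α₀ = 1/(1 + K1/[H⁺] + K1K2/[H⁺]²) = 1/(1 + 10^+1.89 + 10^-0.10) = 0.01259
DIC = [CO2*]/α₀ = 5.104×10^-5 / 0.01259 = 4.053 mmol/L
CA = (α₁ + 2α₂)·DIC = (0.9774 + 2×0.01000) × 4.053 = 4.04 mmol/L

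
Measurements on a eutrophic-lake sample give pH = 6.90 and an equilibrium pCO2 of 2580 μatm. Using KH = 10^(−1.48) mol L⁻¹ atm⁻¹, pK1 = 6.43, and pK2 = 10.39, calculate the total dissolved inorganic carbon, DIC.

DIC = 0.338 mmol/L

[CO2*] = KH · pCO2 = 10^(−1.48) × 2580×10^-6 = 8.543×10^-5 mol/L
α₀ = 1/(1 + K1/[H⁺] + K1K2/[H⁺]²) = 1/(1 + 10^+0.47 + 10^-3.02) = 0.2530
DIC = [CO2*]/α₀ = 8.543×10^-5 / 0.2530 = 0.338 mmol/L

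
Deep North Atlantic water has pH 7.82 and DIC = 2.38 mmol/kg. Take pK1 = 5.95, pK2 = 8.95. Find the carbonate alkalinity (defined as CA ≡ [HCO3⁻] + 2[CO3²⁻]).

CA = [HCO3⁻] + 2[CO3²⁻] = (α₁ + 2α₂)·DIC
At pH 7.82: [H⁺]/K1 = 10^-1.87 = 0.013490, K2/[H⁺] = 10^-1.13 = 0.074131
α₁ = 1/(1 + 0.013490 + 0.074131) = 1/1.0876 = 0.9194; α₂ = α₁·K2/[H⁺] = 0.06816
α₁ + 2α₂ = 1.0558
CA = 1.0558 × 2.38 = 2.51 mmol/kg

CA = 2.51 mmol/kg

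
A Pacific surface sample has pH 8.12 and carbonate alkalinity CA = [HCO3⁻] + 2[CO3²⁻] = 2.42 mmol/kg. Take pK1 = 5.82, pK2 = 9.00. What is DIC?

CA = [HCO3⁻] + 2[CO3²⁻] = (α₁ + 2α₂)·DIC
At pH 8.12: [H⁺]/K1 = 10^-2.30 = 0.0050119, K2/[H⁺] = 10^-0.88 = 0.13183
α₁ = 1/(1 + 0.0050119 + 0.13183) = 1/1.1368 = 0.8796; α₂ = α₁·K2/[H⁺] = 0.1160
α₁ + 2α₂ = 1.1115
DIC = CA / (α₁ + 2α₂) = 2.42 / 1.1115 = 2.18 mmol/kg

DIC = 2.18 mmol/kg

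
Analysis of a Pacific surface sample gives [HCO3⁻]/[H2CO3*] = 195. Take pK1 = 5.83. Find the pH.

From K1 = [H⁺][HCO3⁻]/[H2CO3*]:  pH = pK1 + log₁₀([HCO3⁻]/[H2CO3*])
log₁₀(195) = +2.290
pH = 5.83 + (+2.290) = 8.12

pH = 8.12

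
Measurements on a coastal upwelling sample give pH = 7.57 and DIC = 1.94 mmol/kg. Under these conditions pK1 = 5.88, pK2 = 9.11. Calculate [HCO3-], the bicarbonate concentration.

α₁ = 1 / (1 + [H⁺]/K1 + K2/[H⁺]) = 1 / (1 + 10^-1.69 + 10^-1.54)
   = 1 / (1 + 0.020417 + 0.028840) = 1/1.0493 = 0.9531
[HCO3⁻] = α₁ × DIC = 0.9531 × 1.94 = 1.85 mmol/kg

[HCO3⁻] = 1.85 mmol/kg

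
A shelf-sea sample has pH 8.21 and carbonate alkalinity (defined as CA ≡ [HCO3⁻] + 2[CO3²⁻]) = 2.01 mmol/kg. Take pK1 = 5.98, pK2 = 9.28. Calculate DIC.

DIC = 1.87 mmol/kg

CA = [HCO3⁻] + 2[CO3²⁻] = (α₁ + 2α₂)·DIC
At pH 8.21: [H⁺]/K1 = 10^-2.23 = 0.0058884, K2/[H⁺] = 10^-1.07 = 0.085114
α₁ = 1/(1 + 0.0058884 + 0.085114) = 1/1.0910 = 0.9166; α₂ = α₁·K2/[H⁺] = 0.07801
α₁ + 2α₂ = 1.0726
DIC = CA / (α₁ + 2α₂) = 2.01 / 1.0726 = 1.87 mmol/kg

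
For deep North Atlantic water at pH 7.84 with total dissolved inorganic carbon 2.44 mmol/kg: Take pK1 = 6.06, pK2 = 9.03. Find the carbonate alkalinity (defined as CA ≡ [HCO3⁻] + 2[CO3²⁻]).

CA = [HCO3⁻] + 2[CO3²⁻] = (α₁ + 2α₂)·DIC
At pH 7.84: [H⁺]/K1 = 10^-1.78 = 0.016596, K2/[H⁺] = 10^-1.19 = 0.064565
α₁ = 1/(1 + 0.016596 + 0.064565) = 1/1.0812 = 0.9249; α₂ = α₁·K2/[H⁺] = 0.05972
α₁ + 2α₂ = 1.0444
CA = 1.0444 × 2.44 = 2.55 mmol/kg

CA = 2.55 mmol/kg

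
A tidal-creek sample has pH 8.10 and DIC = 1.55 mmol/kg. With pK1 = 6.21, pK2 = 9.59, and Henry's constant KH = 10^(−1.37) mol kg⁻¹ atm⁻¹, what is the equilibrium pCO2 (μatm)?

pCO2 = 448 μatm

α₀ = 1 / (1 + K1/[H⁺] + K1K2/[H⁺]²) = 1 / (1 + 10^+1.89 + 10^+0.40)
   = 1 / (1 + 77.625 + 2.5119) = 1/81.137 = 0.01232
[CO2*] = α₀ × DIC = 0.01232 × 1.55 = 0.01910 mmol/kg = 19.10 μmol/kg
pCO2 = [CO2*]/KH = 1.910×10^-5 / 4.266×10^-2 = 448 μatm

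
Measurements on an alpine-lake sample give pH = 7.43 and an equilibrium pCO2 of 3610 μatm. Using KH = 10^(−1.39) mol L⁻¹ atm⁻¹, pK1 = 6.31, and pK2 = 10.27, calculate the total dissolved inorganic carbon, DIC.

[CO2*] = KH · pCO2 = 10^(−1.39) × 3610×10^-6 = 1.471×10^-4 mol/L
α₀ = 1/(1 + K1/[H⁺] + K1K2/[H⁺]²) = 1/(1 + 10^+1.12 + 10^-1.72) = 0.07041
DIC = [CO2*]/α₀ = 1.471×10^-4 / 0.07041 = 2.09 mmol/L

DIC = 2.09 mmol/L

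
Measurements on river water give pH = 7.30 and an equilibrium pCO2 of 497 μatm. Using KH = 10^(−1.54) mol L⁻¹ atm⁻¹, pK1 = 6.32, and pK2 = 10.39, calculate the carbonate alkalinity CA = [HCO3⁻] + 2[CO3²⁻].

CA = 0.137 mmol/L

[CO2*] = KH · pCO2 = 10^(−1.54) × 497×10^-6 = 1.433×10^-5 mol/L
α₀ = 1/(1 + K1/[H⁺] + K1K2/[H⁺]²) = 1/(1 + 10^+0.98 + 10^-2.11) = 0.09472
DIC = [CO2*]/α₀ = 1.433×10^-5 / 0.09472 = 0.1513 mmol/L
CA = (α₁ + 2α₂)·DIC = (0.9045 + 2×0.0007352) × 0.1513 = 0.137 mmol/L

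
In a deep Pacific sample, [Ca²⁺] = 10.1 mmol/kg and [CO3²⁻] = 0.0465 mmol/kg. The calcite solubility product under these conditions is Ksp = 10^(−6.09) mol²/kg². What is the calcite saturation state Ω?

Ksp = 10^(−6.09) = 8.128×10^-7
Ω = [Ca²⁺][CO3²⁻]/Ksp = (10.1×10^-3)(0.0465×10^-3) / 8.128×10^-7 = 0.578

Ω = 0.578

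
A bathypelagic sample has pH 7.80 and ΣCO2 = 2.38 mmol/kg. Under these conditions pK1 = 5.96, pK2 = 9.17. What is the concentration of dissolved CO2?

[CO2*] = 0.0325 mmol/kg

α₀ = 1 / (1 + K1/[H⁺] + K1K2/[H⁺]²) = 1 / (1 + 10^+1.84 + 10^+0.47)
   = 1 / (1 + 69.183 + 2.9512) = 1/73.134 = 0.01367
[CO2*] = α₀ × DIC = 0.01367 × 2.38 = 0.0325 mmol/kg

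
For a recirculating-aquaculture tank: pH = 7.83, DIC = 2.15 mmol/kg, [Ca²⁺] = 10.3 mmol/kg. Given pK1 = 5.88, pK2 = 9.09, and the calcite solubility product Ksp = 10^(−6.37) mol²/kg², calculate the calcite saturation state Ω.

Ω = 2.68

α₂ = 1 / (1 + [H⁺]/K2 + [H⁺]²/(K1K2)) = 1 / (1 + 10^+1.26 + 10^-0.69)
   = 1 / (1 + 18.197 + 0.20417) = 1/19.401 = 0.05154
[CO3²⁻] = α₂ × DIC = 0.05154 × 2.15 = 0.1108 mmol/kg
Ksp = 10^(−6.37) = 4.266×10^-7
Ω = [Ca²⁺][CO3²⁻]/Ksp = (10.3×10^-3)(1.108×10^-4) / 4.266×10^-7 = 2.68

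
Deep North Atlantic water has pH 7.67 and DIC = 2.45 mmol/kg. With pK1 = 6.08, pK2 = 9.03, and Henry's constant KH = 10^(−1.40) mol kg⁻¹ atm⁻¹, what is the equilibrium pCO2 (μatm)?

pCO2 = 1480 μatm

α₀ = 1 / (1 + K1/[H⁺] + K1K2/[H⁺]²) = 1 / (1 + 10^+1.59 + 10^+0.23)
   = 1 / (1 + 38.905 + 1.6982) = 1/41.603 = 0.02404
[CO2*] = α₀ × DIC = 0.02404 × 2.45 = 0.05889 mmol/kg
pCO2 = [CO2*]/KH = 5.889×10^-5 / 3.981×10^-2 = 1480 μatm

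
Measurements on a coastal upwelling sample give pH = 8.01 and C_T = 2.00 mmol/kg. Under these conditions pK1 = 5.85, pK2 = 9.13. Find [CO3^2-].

[CO3²⁻] = 0.140 mmol/kg

α₂ = 1 / (1 + [H⁺]/K2 + [H⁺]²/(K1K2)) = 1 / (1 + 10^+1.12 + 10^-1.04)
   = 1 / (1 + 13.183 + 0.091201) = 1/14.274 = 0.07006
[CO3²⁻] = α₂ × DIC = 0.07006 × 2.00 = 0.140 mmol/kg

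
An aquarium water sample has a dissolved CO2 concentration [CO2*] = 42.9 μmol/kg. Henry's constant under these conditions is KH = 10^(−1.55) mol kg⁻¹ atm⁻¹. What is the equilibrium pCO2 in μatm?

KH = 10^(−1.55) = 2.818×10^-2 mol kg⁻¹ atm⁻¹
pCO2 = [CO2*]/KH = 42.9×10^-6 / 2.818×10^-2 = 1.52×10^-3 atm = 1520 μatm

pCO2 = 1520 μatm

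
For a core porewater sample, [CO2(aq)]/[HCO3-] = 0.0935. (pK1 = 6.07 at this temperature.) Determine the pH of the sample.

pH = 7.10

From K1 = [H⁺][HCO3-]/[CO2(aq)]:  pH = pK1 − log₁₀([CO2(aq)]/[HCO3-])
log₁₀(0.0935) = -1.029
pH = 6.07 − (-1.029) = 7.10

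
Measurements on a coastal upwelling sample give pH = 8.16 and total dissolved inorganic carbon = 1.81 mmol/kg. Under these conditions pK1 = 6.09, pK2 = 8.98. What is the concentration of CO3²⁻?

[CO3²⁻] = 0.236 mmol/kg

α₂ = 1 / (1 + [H⁺]/K2 + [H⁺]²/(K1K2)) = 1 / (1 + 10^+0.82 + 10^-1.25)
   = 1 / (1 + 6.6069 + 0.056234) = 1/7.6632 = 0.1305
[CO3²⁻] = α₂ × DIC = 0.1305 × 1.81 = 0.236 mmol/kg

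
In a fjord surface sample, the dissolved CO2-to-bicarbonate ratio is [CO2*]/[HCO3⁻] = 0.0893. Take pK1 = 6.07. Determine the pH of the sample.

From K1 = [H⁺][HCO3⁻]/[CO2*]:  pH = pK1 − log₁₀([CO2*]/[HCO3⁻])
log₁₀(0.0893) = -1.049
pH = 6.07 − (-1.049) = 7.12

pH = 7.12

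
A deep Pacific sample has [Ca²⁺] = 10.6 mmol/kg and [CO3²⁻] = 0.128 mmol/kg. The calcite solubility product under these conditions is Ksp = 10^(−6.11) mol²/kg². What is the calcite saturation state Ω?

Ksp = 10^(−6.11) = 7.762×10^-7
Ω = [Ca²⁺][CO3²⁻]/Ksp = (10.6×10^-3)(0.128×10^-3) / 7.762×10^-7 = 1.75

Ω = 1.75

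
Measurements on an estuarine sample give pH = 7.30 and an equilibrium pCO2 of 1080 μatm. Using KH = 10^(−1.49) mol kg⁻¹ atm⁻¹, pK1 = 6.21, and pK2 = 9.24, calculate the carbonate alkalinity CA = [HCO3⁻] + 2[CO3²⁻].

CA = 0.440 mmol/kg

[CO2*] = KH · pCO2 = 10^(−1.49) × 1080×10^-6 = 3.495×10^-5 mol/kg
α₀ = 1/(1 + K1/[H⁺] + K1K2/[H⁺]²) = 1/(1 + 10^+1.09 + 10^-0.85) = 0.07438
DIC = [CO2*]/α₀ = 3.495×10^-5 / 0.07438 = 0.4698 mmol/kg
CA = (α₁ + 2α₂)·DIC = (0.9151 + 2×0.01051) × 0.4698 = 0.440 mmol/kg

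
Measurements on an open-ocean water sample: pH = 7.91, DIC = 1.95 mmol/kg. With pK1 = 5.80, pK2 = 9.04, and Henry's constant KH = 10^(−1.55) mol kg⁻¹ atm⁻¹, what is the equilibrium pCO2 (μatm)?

α₀ = 1 / (1 + K1/[H⁺] + K1K2/[H⁺]²) = 1 / (1 + 10^+2.11 + 10^+0.98)
   = 1 / (1 + 128.82 + 9.5499) = 1/139.37 = 0.007175
[CO2*] = α₀ × DIC = 0.007175 × 1.95 = 0.01399 mmol/kg = 13.99 μmol/kg
pCO2 = [CO2*]/KH = 1.399×10^-5 / 2.818×10^-2 = 496 μatm

pCO2 = 496 μatm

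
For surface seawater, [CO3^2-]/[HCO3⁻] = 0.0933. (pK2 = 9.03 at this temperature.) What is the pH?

From K2 = [H⁺][CO3^2-]/[HCO3⁻]:  pH = pK2 + log₁₀([CO3^2-]/[HCO3⁻])
log₁₀(0.0933) = -1.030
pH = 9.03 + (-1.030) = 8.00

pH = 8.00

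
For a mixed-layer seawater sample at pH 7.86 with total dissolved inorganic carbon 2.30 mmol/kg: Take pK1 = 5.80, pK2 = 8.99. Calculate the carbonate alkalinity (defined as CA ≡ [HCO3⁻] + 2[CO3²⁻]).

CA = 2.44 mmol/kg

CA = [HCO3⁻] + 2[CO3²⁻] = (α₁ + 2α₂)·DIC
At pH 7.86: [H⁺]/K1 = 10^-2.06 = 0.0087096, K2/[H⁺] = 10^-1.13 = 0.074131
α₁ = 1/(1 + 0.0087096 + 0.074131) = 1/1.0828 = 0.9235; α₂ = α₁·K2/[H⁺] = 0.06846
α₁ + 2α₂ = 1.0604
CA = 1.0604 × 2.30 = 2.44 mmol/kg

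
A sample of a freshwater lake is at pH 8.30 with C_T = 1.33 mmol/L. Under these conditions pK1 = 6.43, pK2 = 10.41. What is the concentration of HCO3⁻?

α₁ = 1 / (1 + [H⁺]/K1 + K2/[H⁺]) = 1 / (1 + 10^-1.87 + 10^-2.11)
   = 1 / (1 + 0.013490 + 0.0077625) = 1/1.0213 = 0.9792
[HCO3⁻] = α₁ × DIC = 0.9792 × 1.33 = 1.30 mmol/L

[HCO3⁻] = 1.30 mmol/L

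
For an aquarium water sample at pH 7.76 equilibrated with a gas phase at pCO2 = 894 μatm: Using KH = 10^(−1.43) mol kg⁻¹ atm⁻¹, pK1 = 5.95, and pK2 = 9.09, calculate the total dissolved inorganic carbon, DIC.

DIC = 2.28 mmol/kg

[CO2*] = KH · pCO2 = 10^(−1.43) × 894×10^-6 = 3.322×10^-5 mol/kg
α₀ = 1/(1 + K1/[H⁺] + K1K2/[H⁺]²) = 1/(1 + 10^+1.81 + 10^+0.48) = 0.01458
DIC = [CO2*]/α₀ = 3.322×10^-5 / 0.01458 = 2.28 mmol/kg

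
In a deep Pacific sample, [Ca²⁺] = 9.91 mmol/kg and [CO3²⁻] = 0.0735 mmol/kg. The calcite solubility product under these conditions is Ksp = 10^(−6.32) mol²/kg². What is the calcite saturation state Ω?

Ω = 1.52

Ksp = 10^(−6.32) = 4.786×10^-7
Ω = [Ca²⁺][CO3²⁻]/Ksp = (9.91×10^-3)(0.0735×10^-3) / 4.786×10^-7 = 1.52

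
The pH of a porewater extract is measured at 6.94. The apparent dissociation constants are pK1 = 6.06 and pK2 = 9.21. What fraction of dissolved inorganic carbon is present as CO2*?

α₀ = 0.116

α₀ = 1 / (1 + K1/[H⁺] + K1K2/[H⁺]²) = 1 / (1 + 10^+0.88 + 10^-1.39)
   = 1 / (1 + 7.5858 + 0.040738) = 1/8.6265 = 0.1159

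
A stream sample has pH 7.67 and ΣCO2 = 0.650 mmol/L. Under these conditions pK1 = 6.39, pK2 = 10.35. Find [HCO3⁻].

α₁ = 1 / (1 + [H⁺]/K1 + K2/[H⁺]) = 1 / (1 + 10^-1.28 + 10^-2.68)
   = 1 / (1 + 0.052481 + 0.0020893) = 1/1.0546 = 0.9483
[HCO3⁻] = α₁ × DIC = 0.9483 × 0.650 = 0.616 mmol/L

[HCO3⁻] = 0.616 mmol/L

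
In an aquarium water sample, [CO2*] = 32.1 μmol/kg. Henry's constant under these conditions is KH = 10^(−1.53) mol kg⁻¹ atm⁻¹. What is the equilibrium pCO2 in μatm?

pCO2 = 1090 μatm

KH = 10^(−1.53) = 2.951×10^-2 mol kg⁻¹ atm⁻¹
pCO2 = [CO2*]/KH = 32.1×10^-6 / 2.951×10^-2 = 1.09×10^-3 atm = 1090 μatm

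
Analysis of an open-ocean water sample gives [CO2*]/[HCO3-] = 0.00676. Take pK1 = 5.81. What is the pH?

pH = 7.98

From K1 = [H⁺][HCO3-]/[CO2*]:  pH = pK1 − log₁₀([CO2*]/[HCO3-])
log₁₀(0.00676) = -2.170
pH = 5.81 − (-2.170) = 7.98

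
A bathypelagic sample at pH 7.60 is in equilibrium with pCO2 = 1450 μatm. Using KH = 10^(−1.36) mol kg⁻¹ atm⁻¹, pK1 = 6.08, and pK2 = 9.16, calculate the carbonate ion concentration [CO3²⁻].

[CO3²⁻] = 0.0577 mmol/kg

[CO2*] = KH · pCO2 = 10^(−1.36) × 1450×10^-6 = 6.329×10^-5 mol/kg
α₀ = 1/(1 + K1/[H⁺] + K1K2/[H⁺]²) = 1/(1 + 10^+1.52 + 10^-0.04) = 0.02855
DIC = [CO2*]/α₀ = 6.329×10^-5 / 0.02855 = 2.217 mmol/kg
[CO3²⁻] = α₂·DIC; α₂ = 0.02604, so [CO3²⁻] = 0.02604 × 2.217 = 0.0577 mmol/kg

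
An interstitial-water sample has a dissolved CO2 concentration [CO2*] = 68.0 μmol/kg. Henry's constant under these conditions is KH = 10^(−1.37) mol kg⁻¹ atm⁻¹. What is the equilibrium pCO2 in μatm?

pCO2 = 1590 μatm

KH = 10^(−1.37) = 4.266×10^-2 mol kg⁻¹ atm⁻¹
pCO2 = [CO2*]/KH = 68.0×10^-6 / 4.266×10^-2 = 1.59×10^-3 atm = 1590 μatm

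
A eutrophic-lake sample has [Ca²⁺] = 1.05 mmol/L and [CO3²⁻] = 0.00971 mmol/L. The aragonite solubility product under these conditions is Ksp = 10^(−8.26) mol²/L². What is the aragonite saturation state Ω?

Ksp = 10^(−8.26) = 5.495×10^-9
Ω = [Ca²⁺][CO3²⁻]/Ksp = (1.05×10^-3)(0.00971×10^-3) / 5.495×10^-9 = 1.86

Ω = 1.86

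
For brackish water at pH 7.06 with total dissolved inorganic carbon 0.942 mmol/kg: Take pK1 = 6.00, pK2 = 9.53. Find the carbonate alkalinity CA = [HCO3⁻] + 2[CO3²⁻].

CA = 0.870 mmol/kg

CA = [HCO3⁻] + 2[CO3²⁻] = (α₁ + 2α₂)·DIC
At pH 7.06: [H⁺]/K1 = 10^-1.06 = 0.087096, K2/[H⁺] = 10^-2.47 = 0.0033884
α₁ = 1/(1 + 0.087096 + 0.0033884) = 1/1.0905 = 0.9170; α₂ = α₁·K2/[H⁺] = 0.003107
α₁ + 2α₂ = 0.9232
CA = 0.9232 × 0.942 = 0.870 mmol/kg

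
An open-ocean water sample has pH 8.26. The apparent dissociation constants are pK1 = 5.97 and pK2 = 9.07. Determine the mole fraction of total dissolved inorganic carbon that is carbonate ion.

α₂ = 1 / (1 + [H⁺]/K2 + [H⁺]²/(K1K2)) = 1 / (1 + 10^+0.81 + 10^-1.48)
   = 1 / (1 + 6.4565 + 0.033113) = 1/7.4897 = 0.1335

α₂ = 0.134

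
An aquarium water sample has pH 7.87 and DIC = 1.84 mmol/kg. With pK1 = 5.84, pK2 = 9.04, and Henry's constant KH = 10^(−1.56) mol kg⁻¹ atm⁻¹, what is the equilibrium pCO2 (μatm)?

pCO2 = 579 μatm

α₀ = 1 / (1 + K1/[H⁺] + K1K2/[H⁺]²) = 1 / (1 + 10^+2.03 + 10^+0.86)
   = 1 / (1 + 107.15 + 7.2444) = 1/115.40 = 0.008666
[CO2*] = α₀ × DIC = 0.008666 × 1.84 = 0.01595 mmol/kg = 15.95 μmol/kg
pCO2 = [CO2*]/KH = 1.595×10^-5 / 2.754×10^-2 = 579 μatm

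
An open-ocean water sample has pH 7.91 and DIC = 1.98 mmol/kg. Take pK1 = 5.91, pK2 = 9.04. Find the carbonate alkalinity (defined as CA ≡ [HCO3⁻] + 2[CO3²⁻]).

CA = [HCO3⁻] + 2[CO3²⁻] = (α₁ + 2α₂)·DIC
At pH 7.91: [H⁺]/K1 = 10^-2.00 = 0.010000, K2/[H⁺] = 10^-1.13 = 0.074131
α₁ = 1/(1 + 0.010000 + 0.074131) = 1/1.0841 = 0.9224; α₂ = α₁·K2/[H⁺] = 0.06838
α₁ + 2α₂ = 1.0592
CA = 1.0592 × 1.98 = 2.10 mmol/kg

CA = 2.10 mmol/kg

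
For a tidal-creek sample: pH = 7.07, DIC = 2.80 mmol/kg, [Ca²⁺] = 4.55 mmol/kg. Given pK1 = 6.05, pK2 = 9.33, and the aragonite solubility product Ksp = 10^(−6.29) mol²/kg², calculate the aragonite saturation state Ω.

Ω = 0.124

α₂ = 1 / (1 + [H⁺]/K2 + [H⁺]²/(K1K2)) = 1 / (1 + 10^+2.26 + 10^+1.24)
   = 1 / (1 + 181.97 + 17.378) = 1/200.35 = 0.004991
[CO3²⁻] = α₂ × DIC = 0.004991 × 2.80 = 0.01398 mmol/kg = 13.98 μmol/kg
Ksp = 10^(−6.29) = 5.129×10^-7
Ω = [Ca²⁺][CO3²⁻]/Ksp = (4.55×10^-3)(1.398×10^-5) / 5.129×10^-7 = 0.124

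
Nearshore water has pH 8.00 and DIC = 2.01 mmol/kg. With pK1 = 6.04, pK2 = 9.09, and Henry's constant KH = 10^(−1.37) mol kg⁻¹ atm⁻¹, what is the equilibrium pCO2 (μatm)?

α₀ = 1 / (1 + K1/[H⁺] + K1K2/[H⁺]²) = 1 / (1 + 10^+1.96 + 10^+0.87)
   = 1 / (1 + 91.201 + 7.4131) = 1/99.614 = 0.01004
[CO2*] = α₀ × DIC = 0.01004 × 2.01 = 0.02018 mmol/kg
pCO2 = [CO2*]/KH = 2.018×10^-5 / 4.266×10^-2 = 473 μatm

pCO2 = 473 μatm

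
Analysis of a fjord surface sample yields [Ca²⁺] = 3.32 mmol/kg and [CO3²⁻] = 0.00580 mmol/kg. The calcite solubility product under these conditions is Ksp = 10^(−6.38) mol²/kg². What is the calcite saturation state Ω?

Ksp = 10^(−6.38) = 4.169×10^-7
Ω = [Ca²⁺][CO3²⁻]/Ksp = (3.32×10^-3)(0.00580×10^-3) / 4.169×10^-7 = 0.0462

Ω = 0.0462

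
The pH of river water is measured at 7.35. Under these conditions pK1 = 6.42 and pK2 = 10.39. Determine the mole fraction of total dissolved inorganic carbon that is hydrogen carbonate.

α₁ = 0.894

α₁ = 1 / (1 + [H⁺]/K1 + K2/[H⁺]) = 1 / (1 + 10^-0.93 + 10^-3.04)
   = 1 / (1 + 0.11749 + 0.00091201) = 1/1.1184 = 0.8941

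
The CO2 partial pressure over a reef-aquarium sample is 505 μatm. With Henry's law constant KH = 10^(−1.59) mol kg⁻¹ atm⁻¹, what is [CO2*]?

[CO2*] = 13.0 μmol/kg

KH = 10^(−1.59) = 2.570×10^-2 mol kg⁻¹ atm⁻¹
[CO2*] = KH · pCO2 = 2.570×10^-2 × 505×10^-6 atm = 1.30×10^-5 mol/kg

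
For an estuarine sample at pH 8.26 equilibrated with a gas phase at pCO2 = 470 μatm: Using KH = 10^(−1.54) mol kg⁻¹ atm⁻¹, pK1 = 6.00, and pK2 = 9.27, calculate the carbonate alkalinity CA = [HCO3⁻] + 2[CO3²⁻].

[CO2*] = KH · pCO2 = 10^(−1.54) × 470×10^-6 = 1.355×10^-5 mol/kg
α₀ = 1/(1 + K1/[H⁺] + K1K2/[H⁺]²) = 1/(1 + 10^+2.26 + 10^+1.25) = 0.004981
DIC = [CO2*]/α₀ = 1.355×10^-5 / 0.004981 = 2.721 mmol/kg
CA = (α₁ + 2α₂)·DIC = (0.9064 + 2×0.08858) × 2.721 = 2.95 mmol/kg

CA = 2.95 mmol/kg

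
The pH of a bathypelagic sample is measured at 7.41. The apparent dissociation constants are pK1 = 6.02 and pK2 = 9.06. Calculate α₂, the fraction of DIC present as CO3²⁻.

α₂ = 0.0211

α₂ = 1 / (1 + [H⁺]/K2 + [H⁺]²/(K1K2)) = 1 / (1 + 10^+1.65 + 10^+0.26)
   = 1 / (1 + 44.668 + 1.8197) = 1/47.488 = 0.02106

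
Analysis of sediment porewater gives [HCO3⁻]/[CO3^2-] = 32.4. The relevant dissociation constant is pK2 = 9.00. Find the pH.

pH = 7.49

From K2 = [H⁺][CO3^2-]/[HCO3⁻]:  pH = pK2 − log₁₀([HCO3⁻]/[CO3^2-])
log₁₀(32.4) = +1.511
pH = 9.00 − (+1.511) = 7.49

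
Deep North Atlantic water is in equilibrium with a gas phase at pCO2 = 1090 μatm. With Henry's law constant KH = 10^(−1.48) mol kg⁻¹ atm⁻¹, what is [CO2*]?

[CO2*] = 36.1 μmol/kg

KH = 10^(−1.48) = 3.311×10^-2 mol kg⁻¹ atm⁻¹
[CO2*] = KH · pCO2 = 3.311×10^-2 × 1090×10^-6 atm = 3.61×10^-5 mol/kg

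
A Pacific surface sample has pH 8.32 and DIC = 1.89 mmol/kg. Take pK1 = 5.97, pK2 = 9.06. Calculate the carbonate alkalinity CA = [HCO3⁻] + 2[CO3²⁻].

CA = [HCO3⁻] + 2[CO3²⁻] = (α₁ + 2α₂)·DIC
At pH 8.32: [H⁺]/K1 = 10^-2.35 = 0.0044668, K2/[H⁺] = 10^-0.74 = 0.18197
α₁ = 1/(1 + 0.0044668 + 0.18197) = 1/1.1864 = 0.8429; α₂ = α₁·K2/[H⁺] = 0.1534
α₁ + 2α₂ = 1.1496
CA = 1.1496 × 1.89 = 2.17 mmol/kg

CA = 2.17 mmol/kg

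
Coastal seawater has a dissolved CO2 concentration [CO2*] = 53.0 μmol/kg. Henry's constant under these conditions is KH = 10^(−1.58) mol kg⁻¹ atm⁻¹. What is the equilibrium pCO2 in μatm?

KH = 10^(−1.58) = 2.630×10^-2 mol kg⁻¹ atm⁻¹
pCO2 = [CO2*]/KH = 53.0×10^-6 / 2.630×10^-2 = 2.02×10^-3 atm = 2020 μatm

pCO2 = 2020 μatm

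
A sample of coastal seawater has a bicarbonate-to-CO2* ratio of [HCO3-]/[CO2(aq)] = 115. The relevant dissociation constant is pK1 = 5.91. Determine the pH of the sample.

From K1 = [H⁺][HCO3-]/[CO2(aq)]:  pH = pK1 + log₁₀([HCO3-]/[CO2(aq)])
log₁₀(115) = +2.061
pH = 5.91 + (+2.061) = 7.97

pH = 7.97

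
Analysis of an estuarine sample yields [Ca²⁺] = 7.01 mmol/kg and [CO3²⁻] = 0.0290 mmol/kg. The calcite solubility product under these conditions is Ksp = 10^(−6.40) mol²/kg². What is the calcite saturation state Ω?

Ksp = 10^(−6.40) = 3.981×10^-7
Ω = [Ca²⁺][CO3²⁻]/Ksp = (7.01×10^-3)(0.0290×10^-3) / 3.981×10^-7 = 0.511

Ω = 0.511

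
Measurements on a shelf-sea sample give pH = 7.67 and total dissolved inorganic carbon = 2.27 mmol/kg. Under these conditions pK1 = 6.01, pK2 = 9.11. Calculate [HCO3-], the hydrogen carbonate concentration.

[HCO3⁻] = 2.15 mmol/kg

α₁ = 1 / (1 + [H⁺]/K1 + K2/[H⁺]) = 1 / (1 + 10^-1.66 + 10^-1.44)
   = 1 / (1 + 0.021878 + 0.036308) = 1/1.0582 = 0.9450
[HCO3⁻] = α₁ × DIC = 0.9450 × 2.27 = 2.15 mmol/kg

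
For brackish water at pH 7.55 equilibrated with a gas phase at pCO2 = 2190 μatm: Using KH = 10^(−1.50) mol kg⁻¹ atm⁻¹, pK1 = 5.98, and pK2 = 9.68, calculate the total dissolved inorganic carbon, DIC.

[CO2*] = KH · pCO2 = 10^(−1.50) × 2190×10^-6 = 6.925×10^-5 mol/kg
α₀ = 1/(1 + K1/[H⁺] + K1K2/[H⁺]²) = 1/(1 + 10^+1.57 + 10^-0.56) = 0.02602
DIC = [CO2*]/α₀ = 6.925×10^-5 / 0.02602 = 2.66 mmol/kg

DIC = 2.66 mmol/kg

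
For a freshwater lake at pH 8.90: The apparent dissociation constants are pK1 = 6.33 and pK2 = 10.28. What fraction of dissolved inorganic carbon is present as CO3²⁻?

α₂ = 1 / (1 + [H⁺]/K2 + [H⁺]²/(K1K2)) = 1 / (1 + 10^+1.38 + 10^-1.19)
   = 1 / (1 + 23.988 + 0.064565) = 1/25.053 = 0.03992

α₂ = 0.0399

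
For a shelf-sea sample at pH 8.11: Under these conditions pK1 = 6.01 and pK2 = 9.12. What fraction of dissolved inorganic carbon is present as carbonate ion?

α₂ = 1 / (1 + [H⁺]/K2 + [H⁺]²/(K1K2)) = 1 / (1 + 10^+1.01 + 10^-1.09)
   = 1 / (1 + 10.233 + 0.081283) = 1/11.314 = 0.08838

α₂ = 0.0884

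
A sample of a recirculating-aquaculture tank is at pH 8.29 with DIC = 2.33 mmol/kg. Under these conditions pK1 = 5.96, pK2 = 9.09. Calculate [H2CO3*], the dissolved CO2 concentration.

α₀ = 1 / (1 + K1/[H⁺] + K1K2/[H⁺]²) = 1 / (1 + 10^+2.33 + 10^+1.53)
   = 1 / (1 + 213.80 + 33.884) = 1/248.68 = 0.004021
[CO2*] = α₀ × DIC = 0.004021 × 2.33 = 0.00937 mmol/kg = 9.37 μmol/kg

[CO2*] = 9.37 μmol/kg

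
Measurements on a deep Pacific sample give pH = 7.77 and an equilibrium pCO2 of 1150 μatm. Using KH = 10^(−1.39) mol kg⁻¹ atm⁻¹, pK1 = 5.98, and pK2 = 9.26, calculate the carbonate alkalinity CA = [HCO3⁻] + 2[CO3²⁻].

CA = 3.08 mmol/kg

[CO2*] = KH · pCO2 = 10^(−1.39) × 1150×10^-6 = 4.685×10^-5 mol/kg
α₀ = 1/(1 + K1/[H⁺] + K1K2/[H⁺]²) = 1/(1 + 10^+1.79 + 10^+0.30) = 0.01547
DIC = [CO2*]/α₀ = 4.685×10^-5 / 0.01547 = 3.029 mmol/kg
CA = (α₁ + 2α₂)·DIC = (0.9537 + 2×0.03086) × 3.029 = 3.08 mmol/kg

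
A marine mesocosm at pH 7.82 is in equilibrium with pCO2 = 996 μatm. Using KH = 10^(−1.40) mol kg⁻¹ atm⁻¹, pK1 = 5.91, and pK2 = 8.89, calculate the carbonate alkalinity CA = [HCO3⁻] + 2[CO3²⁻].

[CO2*] = KH · pCO2 = 10^(−1.40) × 996×10^-6 = 3.965×10^-5 mol/kg
α₀ = 1/(1 + K1/[H⁺] + K1K2/[H⁺]²) = 1/(1 + 10^+1.91 + 10^+0.84) = 0.01121
DIC = [CO2*]/α₀ = 3.965×10^-5 / 0.01121 = 3.537 mmol/kg
CA = (α₁ + 2α₂)·DIC = (0.9112 + 2×0.07756) × 3.537 = 3.77 mmol/kg

CA = 3.77 mmol/kg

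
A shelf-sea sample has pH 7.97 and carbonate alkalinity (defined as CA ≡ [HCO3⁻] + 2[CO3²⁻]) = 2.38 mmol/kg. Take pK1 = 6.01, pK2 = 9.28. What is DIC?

CA = [HCO3⁻] + 2[CO3²⁻] = (α₁ + 2α₂)·DIC
At pH 7.97: [H⁺]/K1 = 10^-1.96 = 0.010965, K2/[H⁺] = 10^-1.31 = 0.048978
α₁ = 1/(1 + 0.010965 + 0.048978) = 1/1.0599 = 0.9434; α₂ = α₁·K2/[H⁺] = 0.04621
α₁ + 2α₂ = 1.0359
DIC = CA / (α₁ + 2α₂) = 2.38 / 1.0359 = 2.30 mmol/kg

DIC = 2.30 mmol/kg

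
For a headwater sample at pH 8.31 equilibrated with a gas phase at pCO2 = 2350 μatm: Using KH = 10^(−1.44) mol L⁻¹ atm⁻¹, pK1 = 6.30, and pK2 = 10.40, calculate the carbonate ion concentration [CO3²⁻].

[CO3²⁻] = 0.0710 mmol/L

[CO2*] = KH · pCO2 = 10^(−1.44) × 2350×10^-6 = 8.532×10^-5 mol/L
α₀ = 1/(1 + K1/[H⁺] + K1K2/[H⁺]²) = 1/(1 + 10^+2.01 + 10^-0.08) = 0.009601
DIC = [CO2*]/α₀ = 8.532×10^-5 / 0.009601 = 8.887 mmol/L
[CO3²⁻] = α₂·DIC; α₂ = 0.007985, so [CO3²⁻] = 0.007985 × 8.887 = 0.0710 mmol/L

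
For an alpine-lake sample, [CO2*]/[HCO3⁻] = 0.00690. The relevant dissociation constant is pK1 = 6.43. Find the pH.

From K1 = [H⁺][HCO3⁻]/[CO2*]:  pH = pK1 − log₁₀([CO2*]/[HCO3⁻])
log₁₀(0.00690) = -2.161
pH = 6.43 − (-2.161) = 8.59

pH = 8.59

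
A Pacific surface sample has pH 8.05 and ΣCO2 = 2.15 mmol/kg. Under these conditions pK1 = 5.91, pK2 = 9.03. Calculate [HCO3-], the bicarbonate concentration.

[HCO3⁻] = 1.93 mmol/kg

α₁ = 1 / (1 + [H⁺]/K1 + K2/[H⁺]) = 1 / (1 + 10^-2.14 + 10^-0.98)
   = 1 / (1 + 0.0072444 + 0.10471) = 1/1.1120 = 0.8993
[HCO3⁻] = α₁ × DIC = 0.8993 × 2.15 = 1.93 mmol/kg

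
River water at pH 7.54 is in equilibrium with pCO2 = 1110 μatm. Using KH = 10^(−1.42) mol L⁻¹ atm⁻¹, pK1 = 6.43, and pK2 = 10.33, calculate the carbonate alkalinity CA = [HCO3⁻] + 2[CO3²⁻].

[CO2*] = KH · pCO2 = 10^(−1.42) × 1110×10^-6 = 4.220×10^-5 mol/L
α₀ = 1/(1 + K1/[H⁺] + K1K2/[H⁺]²) = 1/(1 + 10^+1.11 + 10^-1.68) = 0.07192
DIC = [CO2*]/α₀ = 4.220×10^-5 / 0.07192 = 0.5867 mmol/L
CA = (α₁ + 2α₂)·DIC = (0.9266 + 2×0.001503) × 0.5867 = 0.545 mmol/L

CA = 0.545 mmol/L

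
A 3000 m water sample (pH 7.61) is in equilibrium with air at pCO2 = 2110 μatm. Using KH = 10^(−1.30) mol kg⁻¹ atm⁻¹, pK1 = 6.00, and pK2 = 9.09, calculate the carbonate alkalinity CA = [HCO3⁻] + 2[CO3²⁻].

CA = 4.59 mmol/kg

[CO2*] = KH · pCO2 = 10^(−1.30) × 2110×10^-6 = 1.058×10^-4 mol/kg
α₀ = 1/(1 + K1/[H⁺] + K1K2/[H⁺]²) = 1/(1 + 10^+1.61 + 10^+0.13) = 0.02321
DIC = [CO2*]/α₀ = 1.058×10^-4 / 0.02321 = 4.556 mmol/kg
CA = (α₁ + 2α₂)·DIC = (0.9455 + 2×0.03131) × 4.556 = 4.59 mmol/kg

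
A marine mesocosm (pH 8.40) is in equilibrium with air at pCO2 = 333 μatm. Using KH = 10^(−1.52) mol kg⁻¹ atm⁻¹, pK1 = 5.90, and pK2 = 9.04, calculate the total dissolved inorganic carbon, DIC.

DIC = 3.92 mmol/kg

[CO2*] = KH · pCO2 = 10^(−1.52) × 333×10^-6 = 1.006×10^-5 mol/kg
α₀ = 1/(1 + K1/[H⁺] + K1K2/[H⁺]²) = 1/(1 + 10^+2.50 + 10^+1.86) = 0.002566
DIC = [CO2*]/α₀ = 1.006×10^-5 / 0.002566 = 3.92 mmol/kg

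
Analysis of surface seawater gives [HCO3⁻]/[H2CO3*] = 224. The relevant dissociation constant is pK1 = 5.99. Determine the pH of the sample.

From K1 = [H⁺][HCO3⁻]/[H2CO3*]:  pH = pK1 + log₁₀([HCO3⁻]/[H2CO3*])
log₁₀(224) = +2.350
pH = 5.99 + (+2.350) = 8.34

pH = 8.34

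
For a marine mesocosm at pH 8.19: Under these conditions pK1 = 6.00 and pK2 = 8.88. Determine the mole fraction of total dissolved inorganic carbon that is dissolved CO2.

α₀ = 0.00533

α₀ = 1 / (1 + K1/[H⁺] + K1K2/[H⁺]²) = 1 / (1 + 10^+2.19 + 10^+1.50)
   = 1 / (1 + 154.88 + 31.623) = 1/187.50 = 0.005333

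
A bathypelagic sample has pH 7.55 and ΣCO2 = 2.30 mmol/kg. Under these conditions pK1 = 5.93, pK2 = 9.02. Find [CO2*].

[CO2*] = 0.0522 mmol/kg

α₀ = 1 / (1 + K1/[H⁺] + K1K2/[H⁺]²) = 1 / (1 + 10^+1.62 + 10^+0.15)
   = 1 / (1 + 41.687 + 1.4125) = 1/44.099 = 0.02268
[CO2*] = α₀ × DIC = 0.02268 × 2.30 = 0.0522 mmol/kg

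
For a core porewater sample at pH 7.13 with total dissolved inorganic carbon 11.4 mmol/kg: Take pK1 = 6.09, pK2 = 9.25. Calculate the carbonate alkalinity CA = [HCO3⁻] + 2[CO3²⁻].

CA = [HCO3⁻] + 2[CO3²⁻] = (α₁ + 2α₂)·DIC
At pH 7.13: [H⁺]/K1 = 10^-1.04 = 0.091201, K2/[H⁺] = 10^-2.12 = 0.0075858
α₁ = 1/(1 + 0.091201 + 0.0075858) = 1/1.0988 = 0.9101; α₂ = α₁·K2/[H⁺] = 0.006904
α₁ + 2α₂ = 0.9239
CA = 0.9239 × 11.4 = 10.5 mmol/kg

CA = 10.5 mmol/kg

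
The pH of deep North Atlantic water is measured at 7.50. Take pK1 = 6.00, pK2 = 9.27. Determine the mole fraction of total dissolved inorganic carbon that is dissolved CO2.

α₀ = 1 / (1 + K1/[H⁺] + K1K2/[H⁺]²) = 1 / (1 + 10^+1.50 + 10^-0.27)
   = 1 / (1 + 31.623 + 0.53703) = 1/33.160 = 0.03016

α₀ = 0.0302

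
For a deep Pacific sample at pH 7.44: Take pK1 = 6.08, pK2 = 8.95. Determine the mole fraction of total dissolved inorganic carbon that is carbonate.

α₂ = 0.0288

α₂ = 1 / (1 + [H⁺]/K2 + [H⁺]²/(K1K2)) = 1 / (1 + 10^+1.51 + 10^+0.15)
   = 1 / (1 + 32.359 + 1.4125) = 1/34.772 = 0.02876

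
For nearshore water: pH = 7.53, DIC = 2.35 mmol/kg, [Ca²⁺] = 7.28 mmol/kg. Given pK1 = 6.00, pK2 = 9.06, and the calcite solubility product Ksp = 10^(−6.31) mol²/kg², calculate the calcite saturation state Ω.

Ω = 0.973

α₂ = 1 / (1 + [H⁺]/K2 + [H⁺]²/(K1K2)) = 1 / (1 + 10^+1.53 + 10^+0.00)
   = 1 / (1 + 33.884 + 1.0000) = 1/35.884 = 0.02787
[CO3²⁻] = α₂ × DIC = 0.02787 × 2.35 = 0.06549 mmol/kg
Ksp = 10^(−6.31) = 4.898×10^-7
Ω = [Ca²⁺][CO3²⁻]/Ksp = (7.28×10^-3)(6.549×10^-5) / 4.898×10^-7 = 0.973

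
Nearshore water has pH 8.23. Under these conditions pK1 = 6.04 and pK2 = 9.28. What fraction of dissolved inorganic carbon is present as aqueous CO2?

α₀ = 0.00589

α₀ = 1 / (1 + K1/[H⁺] + K1K2/[H⁺]²) = 1 / (1 + 10^+2.19 + 10^+1.14)
   = 1 / (1 + 154.88 + 13.804) = 1/169.69 = 0.005893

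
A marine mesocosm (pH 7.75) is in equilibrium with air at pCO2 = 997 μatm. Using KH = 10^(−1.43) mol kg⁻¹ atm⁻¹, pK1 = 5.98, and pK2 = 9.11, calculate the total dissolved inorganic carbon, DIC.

[CO2*] = KH · pCO2 = 10^(−1.43) × 997×10^-6 = 3.704×10^-5 mol/kg
α₀ = 1/(1 + K1/[H⁺] + K1K2/[H⁺]²) = 1/(1 + 10^+1.77 + 10^+0.41) = 0.01601
DIC = [CO2*]/α₀ = 3.704×10^-5 / 0.01601 = 2.31 mmol/kg

DIC = 2.31 mmol/kg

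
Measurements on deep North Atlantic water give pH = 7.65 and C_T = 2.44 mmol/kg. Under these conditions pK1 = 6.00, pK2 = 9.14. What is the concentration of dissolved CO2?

α₀ = 1 / (1 + K1/[H⁺] + K1K2/[H⁺]²) = 1 / (1 + 10^+1.65 + 10^+0.16)
   = 1 / (1 + 44.668 + 1.4454) = 1/47.114 = 0.02123
[CO2*] = α₀ × DIC = 0.02123 × 2.44 = 0.0518 mmol/kg

[CO2*] = 0.0518 mmol/kg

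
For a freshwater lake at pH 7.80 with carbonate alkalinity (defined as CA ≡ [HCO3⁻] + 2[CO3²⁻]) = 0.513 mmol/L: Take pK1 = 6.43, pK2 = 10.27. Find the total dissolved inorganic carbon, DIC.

DIC = 0.533 mmol/L

CA = [HCO3⁻] + 2[CO3²⁻] = (α₁ + 2α₂)·DIC
At pH 7.80: [H⁺]/K1 = 10^-1.37 = 0.042658, K2/[H⁺] = 10^-2.47 = 0.0033884
α₁ = 1/(1 + 0.042658 + 0.0033884) = 1/1.0460 = 0.9560; α₂ = α₁·K2/[H⁺] = 0.003239
α₁ + 2α₂ = 0.9625
DIC = CA / (α₁ + 2α₂) = 0.513 / 0.9625 = 0.533 mmol/L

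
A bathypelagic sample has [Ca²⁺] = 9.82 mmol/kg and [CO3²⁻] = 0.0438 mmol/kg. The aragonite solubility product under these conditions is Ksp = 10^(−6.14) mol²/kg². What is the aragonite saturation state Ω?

Ksp = 10^(−6.14) = 7.244×10^-7
Ω = [Ca²⁺][CO3²⁻]/Ksp = (9.82×10^-3)(0.0438×10^-3) / 7.244×10^-7 = 0.594

Ω = 0.594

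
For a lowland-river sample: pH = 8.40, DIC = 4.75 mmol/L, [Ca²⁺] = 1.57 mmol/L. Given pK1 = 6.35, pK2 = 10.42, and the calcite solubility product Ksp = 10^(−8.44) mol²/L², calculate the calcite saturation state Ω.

Ω = 19.3

α₂ = 1 / (1 + [H⁺]/K2 + [H⁺]²/(K1K2)) = 1 / (1 + 10^+2.02 + 10^-0.03)
   = 1 / (1 + 104.71 + 0.93325) = 1/106.65 = 0.009377
[CO3²⁻] = α₂ × DIC = 0.009377 × 4.75 = 0.04454 mmol/L
Ksp = 10^(−8.44) = 3.631×10^-9
Ω = [Ca²⁺][CO3²⁻]/Ksp = (1.57×10^-3)(4.454×10^-5) / 3.631×10^-9 = 19.3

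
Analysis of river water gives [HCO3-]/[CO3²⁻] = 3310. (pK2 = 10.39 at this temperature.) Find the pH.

pH = 6.87

From K2 = [H⁺][CO3²⁻]/[HCO3-]:  pH = pK2 − log₁₀([HCO3-]/[CO3²⁻])
log₁₀(3310) = +3.520
pH = 10.39 − (+3.520) = 6.87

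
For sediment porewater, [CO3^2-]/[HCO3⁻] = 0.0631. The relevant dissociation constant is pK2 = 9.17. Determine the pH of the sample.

From K2 = [H⁺][CO3^2-]/[HCO3⁻]:  pH = pK2 + log₁₀([CO3^2-]/[HCO3⁻])
log₁₀(0.0631) = -1.200
pH = 9.17 + (-1.200) = 7.97

pH = 7.97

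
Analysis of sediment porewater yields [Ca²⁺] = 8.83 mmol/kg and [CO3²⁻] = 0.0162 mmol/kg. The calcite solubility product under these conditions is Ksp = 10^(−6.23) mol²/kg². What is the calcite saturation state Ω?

Ksp = 10^(−6.23) = 5.888×10^-7
Ω = [Ca²⁺][CO3²⁻]/Ksp = (8.83×10^-3)(0.0162×10^-3) / 5.888×10^-7 = 0.243

Ω = 0.243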